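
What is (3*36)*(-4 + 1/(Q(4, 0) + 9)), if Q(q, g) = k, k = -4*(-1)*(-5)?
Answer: -4860/11 ≈ -441.82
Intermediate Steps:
k = -20 (k = 4*(-5) = -20)
Q(q, g) = -20
(3*36)*(-4 + 1/(Q(4, 0) + 9)) = (3*36)*(-4 + 1/(-20 + 9)) = 108*(-4 + 1/(-11)) = 108*(-4 - 1/11) = 108*(-45/11) = -4860/11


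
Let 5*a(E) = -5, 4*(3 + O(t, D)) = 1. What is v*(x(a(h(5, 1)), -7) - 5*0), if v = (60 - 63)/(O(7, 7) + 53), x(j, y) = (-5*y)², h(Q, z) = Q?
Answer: -4900/67 ≈ -73.134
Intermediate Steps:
O(t, D) = -11/4 (O(t, D) = -3 + (¼)*1 = -3 + ¼ = -11/4)
a(E) = -1 (a(E) = (⅕)*(-5) = -1)
x(j, y) = 25*y²
v = -4/67 (v = (60 - 63)/(-11/4 + 53) = -3/201/4 = -3*4/201 = -4/67 ≈ -0.059702)
v*(x(a(h(5, 1)), -7) - 5*0) = -4*(25*(-7)² - 5*0)/67 = -4*(25*49 + 0)/67 = -4*(1225 + 0)/67 = -4/67*1225 = -4900/67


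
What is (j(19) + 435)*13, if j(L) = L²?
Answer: 10348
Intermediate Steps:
(j(19) + 435)*13 = (19² + 435)*13 = (361 + 435)*13 = 796*13 = 10348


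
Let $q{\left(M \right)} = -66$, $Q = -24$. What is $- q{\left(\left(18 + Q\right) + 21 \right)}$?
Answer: $66$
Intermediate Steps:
$- q{\left(\left(18 + Q\right) + 21 \right)} = \left(-1\right) \left(-66\right) = 66$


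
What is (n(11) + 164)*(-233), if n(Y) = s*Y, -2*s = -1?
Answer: -78987/2 ≈ -39494.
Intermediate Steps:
s = ½ (s = -½*(-1) = ½ ≈ 0.50000)
n(Y) = Y/2
(n(11) + 164)*(-233) = ((½)*11 + 164)*(-233) = (11/2 + 164)*(-233) = (339/2)*(-233) = -78987/2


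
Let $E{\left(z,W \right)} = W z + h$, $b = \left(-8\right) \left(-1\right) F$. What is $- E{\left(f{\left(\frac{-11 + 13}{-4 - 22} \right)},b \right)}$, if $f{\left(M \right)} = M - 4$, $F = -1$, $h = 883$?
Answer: $- \frac{11903}{13} \approx -915.62$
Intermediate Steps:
$f{\left(M \right)} = -4 + M$ ($f{\left(M \right)} = M - 4 = -4 + M$)
$b = -8$ ($b = \left(-8\right) \left(-1\right) \left(-1\right) = 8 \left(-1\right) = -8$)
$E{\left(z,W \right)} = 883 + W z$ ($E{\left(z,W \right)} = W z + 883 = 883 + W z$)
$- E{\left(f{\left(\frac{-11 + 13}{-4 - 22} \right)},b \right)} = - (883 - 8 \left(-4 + \frac{-11 + 13}{-4 - 22}\right)) = - (883 - 8 \left(-4 + \frac{2}{-26}\right)) = - (883 - 8 \left(-4 + 2 \left(- \frac{1}{26}\right)\right)) = - (883 - 8 \left(-4 - \frac{1}{13}\right)) = - (883 - - \frac{424}{13}) = - (883 + \frac{424}{13}) = \left(-1\right) \frac{11903}{13} = - \frac{11903}{13}$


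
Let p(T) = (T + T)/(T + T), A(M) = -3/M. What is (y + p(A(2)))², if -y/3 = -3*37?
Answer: 111556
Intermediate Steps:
p(T) = 1 (p(T) = (2*T)/((2*T)) = (2*T)*(1/(2*T)) = 1)
y = 333 (y = -(-9)*37 = -3*(-111) = 333)
(y + p(A(2)))² = (333 + 1)² = 334² = 111556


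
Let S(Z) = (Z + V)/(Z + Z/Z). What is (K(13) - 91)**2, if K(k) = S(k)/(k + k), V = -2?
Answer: 1096470769/132496 ≈ 8275.5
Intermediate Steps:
S(Z) = (-2 + Z)/(1 + Z) (S(Z) = (Z - 2)/(Z + Z/Z) = (-2 + Z)/(Z + 1) = (-2 + Z)/(1 + Z))
K(k) = (-2 + k)/(2*k*(1 + k)) (K(k) = ((-2 + k)/(1 + k))/(k + k) = ((-2 + k)/(1 + k))/((2*k)) = ((-2 + k)/(1 + k))*(1/(2*k)) = (-2 + k)/(2*k*(1 + k)))
(K(13) - 91)**2 = ((1/2)*(-2 + 13)/(13*(1 + 13)) - 91)**2 = ((1/2)*(1/13)*11/14 - 91)**2 = ((1/2)*(1/13)*(1/14)*11 - 91)**2 = (11/364 - 91)**2 = (-33113/364)**2 = 1096470769/132496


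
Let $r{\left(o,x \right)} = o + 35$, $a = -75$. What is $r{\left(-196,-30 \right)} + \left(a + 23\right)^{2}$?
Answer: $2543$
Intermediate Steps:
$r{\left(o,x \right)} = 35 + o$
$r{\left(-196,-30 \right)} + \left(a + 23\right)^{2} = \left(35 - 196\right) + \left(-75 + 23\right)^{2} = -161 + \left(-52\right)^{2} = -161 + 2704 = 2543$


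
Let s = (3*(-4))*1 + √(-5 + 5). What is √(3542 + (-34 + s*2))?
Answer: 2*√871 ≈ 59.025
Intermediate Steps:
s = -12 (s = -12*1 + √0 = -12 + 0 = -12)
√(3542 + (-34 + s*2)) = √(3542 + (-34 - 12*2)) = √(3542 + (-34 - 24)) = √(3542 - 58) = √3484 = 2*√871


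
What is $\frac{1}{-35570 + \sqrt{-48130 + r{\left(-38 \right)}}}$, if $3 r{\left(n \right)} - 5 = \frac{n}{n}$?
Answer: $- \frac{17785}{632636514} - \frac{8 i \sqrt{47}}{316318257} \approx -2.8112 \cdot 10^{-5} - 1.7339 \cdot 10^{-7} i$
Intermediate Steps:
$r{\left(n \right)} = 2$ ($r{\left(n \right)} = \frac{5}{3} + \frac{n \frac{1}{n}}{3} = \frac{5}{3} + \frac{1}{3} \cdot 1 = \frac{5}{3} + \frac{1}{3} = 2$)
$\frac{1}{-35570 + \sqrt{-48130 + r{\left(-38 \right)}}} = \frac{1}{-35570 + \sqrt{-48130 + 2}} = \frac{1}{-35570 + \sqrt{-48128}} = \frac{1}{-35570 + 32 i \sqrt{47}}$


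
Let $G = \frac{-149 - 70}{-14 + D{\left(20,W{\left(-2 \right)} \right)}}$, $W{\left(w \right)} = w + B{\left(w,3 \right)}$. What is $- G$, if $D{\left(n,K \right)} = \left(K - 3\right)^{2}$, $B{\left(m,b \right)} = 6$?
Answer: $- \frac{219}{13} \approx -16.846$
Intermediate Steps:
$W{\left(w \right)} = 6 + w$ ($W{\left(w \right)} = w + 6 = 6 + w$)
$D{\left(n,K \right)} = \left(-3 + K\right)^{2}$
$G = \frac{219}{13}$ ($G = \frac{-149 - 70}{-14 + \left(-3 + \left(6 - 2\right)\right)^{2}} = - \frac{219}{-14 + \left(-3 + 4\right)^{2}} = - \frac{219}{-14 + 1^{2}} = - \frac{219}{-14 + 1} = - \frac{219}{-13} = \left(-219\right) \left(- \frac{1}{13}\right) = \frac{219}{13} \approx 16.846$)
$- G = \left(-1\right) \frac{219}{13} = - \frac{219}{13}$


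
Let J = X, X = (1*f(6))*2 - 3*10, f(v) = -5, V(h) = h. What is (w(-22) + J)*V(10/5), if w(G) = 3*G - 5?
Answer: -222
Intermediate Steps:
w(G) = -5 + 3*G
X = -40 (X = (1*(-5))*2 - 3*10 = -5*2 - 30 = -10 - 30 = -40)
J = -40
(w(-22) + J)*V(10/5) = ((-5 + 3*(-22)) - 40)*(10/5) = ((-5 - 66) - 40)*(10*(1/5)) = (-71 - 40)*2 = -111*2 = -222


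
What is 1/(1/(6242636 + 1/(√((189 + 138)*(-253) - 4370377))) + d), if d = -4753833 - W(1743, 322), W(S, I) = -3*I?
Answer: -824811893474232390151523635/3920221229701062351903704080488157 - 2*I*√1113277/3920221229701062351903704080488157 ≈ -2.104e-7 - 5.383e-31*I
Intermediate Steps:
d = -4752867 (d = -4753833 - (-3)*322 = -4753833 - 1*(-966) = -4753833 + 966 = -4752867)
1/(1/(6242636 + 1/(√((189 + 138)*(-253) - 4370377))) + d) = 1/(1/(6242636 + 1/(√((189 + 138)*(-253) - 4370377))) - 4752867) = 1/(1/(6242636 + 1/(√(327*(-253) - 4370377))) - 4752867) = 1/(1/(6242636 + 1/(√(-82731 - 4370377))) - 4752867) = 1/(1/(6242636 + 1/(√(-4453108))) - 4752867) = 1/(1/(6242636 + 1/(2*I*√1113277)) - 4752867) = 1/(1/(6242636 - I*√1113277/2226554) - 4752867) = 1/(-4752867 + 1/(6242636 - I*√1113277/2226554))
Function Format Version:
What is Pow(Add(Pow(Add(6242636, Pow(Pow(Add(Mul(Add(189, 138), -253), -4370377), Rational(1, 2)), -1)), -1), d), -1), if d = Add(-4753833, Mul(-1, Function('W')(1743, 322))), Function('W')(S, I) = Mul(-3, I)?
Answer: Add(Rational(-824811893474232390151523635, 3920221229701062351903704080488157), Mul(Rational(-2, 3920221229701062351903704080488157), I, Pow(1113277, Rational(1, 2)))) ≈ Add(-2.1040e-7, Mul(-5.3830e-31, I))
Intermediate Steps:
d = -4752867 (d = Add(-4753833, Mul(-1, Mul(-3, 322))) = Add(-4753833, Mul(-1, -966)) = Add(-4753833, 966) = -4752867)
Pow(Add(Pow(Add(6242636, Pow(Pow(Add(Mul(Add(189, 138), -253), -4370377), Rational(1, 2)), -1)), -1), d), -1) = Pow(Add(Pow(Add(6242636, Pow(Pow(Add(Mul(Add(189, 138), -253), -4370377), Rational(1, 2)), -1)), -1), -4752867), -1) = Pow(Add(Pow(Add(6242636, Pow(Pow(Add(Mul(327, -253), -4370377), Rational(1, 2)), -1)), -1), -4752867), -1) = Pow(Add(Pow(Add(6242636, Pow(Pow(Add(-82731, -4370377), Rational(1, 2)), -1)), -1), -4752867), -1) = Pow(Add(Pow(Add(6242636, Pow(Pow(-4453108, Rational(1, 2)), -1)), -1), -4752867), -1) = Pow(Add(Pow(Add(6242636, Pow(Mul(2, I, Pow(1113277, Rational(1, 2))), -1)), -1), -4752867), -1) = Pow(Add(Pow(Add(6242636, Mul(Rational(-1, 2226554), I, Pow(1113277, Rational(1, 2)))), -1), -4752867), -1) = Pow(Add(-4752867, Pow(Add(6242636, Mul(Rational(-1, 2226554), I, Pow(1113277, Rational(1, 2)))), -1)), -1)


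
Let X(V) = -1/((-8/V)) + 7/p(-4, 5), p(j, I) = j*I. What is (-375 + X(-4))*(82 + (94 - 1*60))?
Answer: -217993/5 ≈ -43599.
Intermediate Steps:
p(j, I) = I*j
X(V) = -7/20 + V/8 (X(V) = -1/((-8/V)) + 7/((5*(-4))) = -(-1)*V/8 + 7/(-20) = V/8 + 7*(-1/20) = V/8 - 7/20 = -7/20 + V/8)
(-375 + X(-4))*(82 + (94 - 1*60)) = (-375 + (-7/20 + (1/8)*(-4)))*(82 + (94 - 1*60)) = (-375 + (-7/20 - 1/2))*(82 + (94 - 60)) = (-375 - 17/20)*(82 + 34) = -7517/20*116 = -217993/5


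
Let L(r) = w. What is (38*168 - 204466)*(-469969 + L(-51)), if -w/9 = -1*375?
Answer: 92423872708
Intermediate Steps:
w = 3375 (w = -(-9)*375 = -9*(-375) = 3375)
L(r) = 3375
(38*168 - 204466)*(-469969 + L(-51)) = (38*168 - 204466)*(-469969 + 3375) = (6384 - 204466)*(-466594) = -198082*(-466594) = 92423872708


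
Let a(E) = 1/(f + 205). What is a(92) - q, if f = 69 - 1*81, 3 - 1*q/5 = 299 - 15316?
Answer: -14494299/193 ≈ -75100.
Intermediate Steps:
q = 75100 (q = 15 - 5*(299 - 15316) = 15 - 5*(-15017) = 15 + 75085 = 75100)
f = -12 (f = 69 - 81 = -12)
a(E) = 1/193 (a(E) = 1/(-12 + 205) = 1/193)
a(92) - q = 1/193 - 1*75100 = 1/193 - 75100 = -14494299/193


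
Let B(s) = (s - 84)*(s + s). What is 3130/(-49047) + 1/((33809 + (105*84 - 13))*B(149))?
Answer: -2583727060553/40486921260240 ≈ -0.063816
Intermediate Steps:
B(s) = 2*s*(-84 + s) (B(s) = (-84 + s)*(2*s) = 2*s*(-84 + s))
3130/(-49047) + 1/((33809 + (105*84 - 13))*B(149)) = 3130/(-49047) + 1/((33809 + (105*84 - 13))*((2*149*(-84 + 149)))) = 3130*(-1/49047) + 1/((33809 + (8820 - 13))*((2*149*65))) = -3130/49047 + 1/((33809 + 8807)*19370) = -3130/49047 + (1/19370)/42616 = -3130/49047 + (1/42616)*(1/19370) = -3130/49047 + 1/825471920 = -2583727060553/40486921260240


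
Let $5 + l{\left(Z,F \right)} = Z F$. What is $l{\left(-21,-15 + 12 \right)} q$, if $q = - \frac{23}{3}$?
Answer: $- \frac{1334}{3} \approx -444.67$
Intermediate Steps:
$l{\left(Z,F \right)} = -5 + F Z$ ($l{\left(Z,F \right)} = -5 + Z F = -5 + F Z$)
$q = - \frac{23}{3}$ ($q = \left(-23\right) \frac{1}{3} = - \frac{23}{3} \approx -7.6667$)
$l{\left(-21,-15 + 12 \right)} q = \left(-5 + \left(-15 + 12\right) \left(-21\right)\right) \left(- \frac{23}{3}\right) = \left(-5 - -63\right) \left(- \frac{23}{3}\right) = \left(-5 + 63\right) \left(- \frac{23}{3}\right) = 58 \left(- \frac{23}{3}\right) = - \frac{1334}{3}$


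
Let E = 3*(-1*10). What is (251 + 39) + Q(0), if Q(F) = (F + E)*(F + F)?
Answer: 290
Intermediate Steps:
E = -30 (E = 3*(-10) = -30)
Q(F) = 2*F*(-30 + F) (Q(F) = (F - 30)*(F + F) = (-30 + F)*(2*F) = 2*F*(-30 + F))
(251 + 39) + Q(0) = (251 + 39) + 2*0*(-30 + 0) = 290 + 2*0*(-30) = 290 + 0 = 290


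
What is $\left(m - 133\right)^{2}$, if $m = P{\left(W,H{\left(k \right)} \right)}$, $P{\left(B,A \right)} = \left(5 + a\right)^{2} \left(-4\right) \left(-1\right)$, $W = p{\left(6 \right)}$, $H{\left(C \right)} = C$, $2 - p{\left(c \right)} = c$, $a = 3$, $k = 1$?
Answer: $15129$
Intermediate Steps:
$p{\left(c \right)} = 2 - c$
$W = -4$ ($W = 2 - 6 = -4$)
$P{\left(B,A \right)} = 256$ ($P{\left(B,A \right)} = \left(5 + 3\right)^{2} \left(-4\right) \left(-1\right) = 8^{2} \left(-4\right) \left(-1\right) = 64 \left(-4\right) \left(-1\right) = \left(-256\right) \left(-1\right) = 256$)
$m = 256$
$\left(m - 133\right)^{2} = \left(256 - 133\right)^{2} = 123^{2} = 15129$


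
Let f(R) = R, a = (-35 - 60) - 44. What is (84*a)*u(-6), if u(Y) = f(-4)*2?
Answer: 93408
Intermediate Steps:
a = -139 (a = -95 - 44 = -139)
u(Y) = -8 (u(Y) = -4*2 = -8)
(84*a)*u(-6) = (84*(-139))*(-8) = -11676*(-8) = 93408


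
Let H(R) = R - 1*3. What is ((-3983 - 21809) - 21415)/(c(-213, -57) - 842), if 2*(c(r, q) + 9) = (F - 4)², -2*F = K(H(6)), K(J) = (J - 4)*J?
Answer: 377656/6783 ≈ 55.677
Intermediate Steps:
H(R) = -3 + R (H(R) = R - 3 = -3 + R)
K(J) = J*(-4 + J) (K(J) = (-4 + J)*J = J*(-4 + J))
F = 3/2 (F = -(-3 + 6)*(-4 + (-3 + 6))/2 = -3*(-4 + 3)/2 = -3*(-1)/2 = -½*(-3) = 3/2 ≈ 1.5000)
c(r, q) = -47/8 (c(r, q) = -9 + (3/2 - 4)²/2 = -9 + (-5/2)²/2 = -9 + (½)*(25/4) = -9 + 25/8 = -47/8)
((-3983 - 21809) - 21415)/(c(-213, -57) - 842) = ((-3983 - 21809) - 21415)/(-47/8 - 842) = (-25792 - 21415)/(-6783/8) = -47207*(-8/6783) = 377656/6783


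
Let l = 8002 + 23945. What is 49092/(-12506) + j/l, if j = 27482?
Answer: -612326116/199764591 ≈ -3.0652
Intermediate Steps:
l = 31947
49092/(-12506) + j/l = 49092/(-12506) + 27482/31947 = 49092*(-1/12506) + 27482*(1/31947) = -24546/6253 + 27482/31947 = -612326116/199764591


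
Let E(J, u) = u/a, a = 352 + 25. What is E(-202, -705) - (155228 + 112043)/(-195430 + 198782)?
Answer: -103124327/1263704 ≈ -81.605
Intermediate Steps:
a = 377
E(J, u) = u/377
E(-202, -705) - (155228 + 112043)/(-195430 + 198782) = (1/377)*(-705) - (155228 + 112043)/(-195430 + 198782) = -705/377 - 267271/3352 = -103124327/1263704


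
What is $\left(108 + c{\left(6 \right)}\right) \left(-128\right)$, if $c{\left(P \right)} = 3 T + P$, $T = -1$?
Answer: $-14208$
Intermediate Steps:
$c{\left(P \right)} = -3 + P$ ($c{\left(P \right)} = 3 \left(-1\right) + P = -3 + P$)
$\left(108 + c{\left(6 \right)}\right) \left(-128\right) = \left(108 + \left(-3 + 6\right)\right) \left(-128\right) = \left(108 + 3\right) \left(-128\right) = 111 \left(-128\right) = -14208$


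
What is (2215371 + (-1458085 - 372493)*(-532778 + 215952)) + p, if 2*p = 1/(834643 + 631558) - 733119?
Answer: 850362203802509140/1466201 ≈ 5.7998e+11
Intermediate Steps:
p = -537449905459/1466201 (p = (1/(834643 + 631558) - 733119)/2 = (1/1466201 - 733119)/2 = (½)*(-1074899810918/1466201) = -537449905459/1466201 ≈ -3.6656e+5)
(2215371 + (-1458085 - 372493)*(-532778 + 215952)) + p = (2215371 + (-1458085 - 372493)*(-532778 + 215952)) - 537449905459/1466201 = (2215371 - 1830578*(-316826)) - 537449905459/1466201 = (2215371 + 579974705428) - 537449905459/1466201 = 579976920799 - 537449905459/1466201 = 850362203802509140/1466201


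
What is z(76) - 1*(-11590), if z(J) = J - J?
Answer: 11590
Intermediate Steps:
z(J) = 0
z(76) - 1*(-11590) = 0 - 1*(-11590) = 0 + 11590 = 11590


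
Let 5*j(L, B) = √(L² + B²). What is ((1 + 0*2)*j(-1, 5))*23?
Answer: 23*√26/5 ≈ 23.456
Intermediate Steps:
j(L, B) = √(B² + L²)/5 (j(L, B) = √(L² + B²)/5 = √(B² + L²)/5)
((1 + 0*2)*j(-1, 5))*23 = ((1 + 0*2)*(√(5² + (-1)²)/5))*23 = ((1 + 0)*(√(25 + 1)/5))*23 = (1*(√26/5))*23 = (√26/5)*23 = 23*√26/5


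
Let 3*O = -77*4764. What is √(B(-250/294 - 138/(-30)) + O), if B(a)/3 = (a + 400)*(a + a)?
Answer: 2*I*√15287348721/735 ≈ 336.44*I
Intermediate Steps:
B(a) = 6*a*(400 + a) (B(a) = 3*((a + 400)*(a + a)) = 3*((400 + a)*(2*a)) = 3*(2*a*(400 + a)) = 6*a*(400 + a))
O = -122276 (O = (-77*4764)/3 = (⅓)*(-366828) = -122276)
√(B(-250/294 - 138/(-30)) + O) = √(6*(-250/294 - 138/(-30))*(400 + (-250/294 - 138/(-30))) - 122276) = √(6*(-250*1/294 - 138*(-1/30))*(400 + (-250*1/294 - 138*(-1/30))) - 122276) = √(6*(-125/147 + 23/5)*(400 + (-125/147 + 23/5)) - 122276) = √(6*(2756/735)*(400 + 2756/735) - 122276) = √(6*(2756/735)*(296756/735) - 122276) = √(1635719072/180075 - 122276) = √(-20383131628/180075) = 2*I*√15287348721/735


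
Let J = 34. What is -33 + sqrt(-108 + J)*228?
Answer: -33 + 228*I*sqrt(74) ≈ -33.0 + 1961.3*I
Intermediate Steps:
-33 + sqrt(-108 + J)*228 = -33 + sqrt(-108 + 34)*228 = -33 + sqrt(-74)*228 = -33 + (I*sqrt(74))*228 = -33 + 228*I*sqrt(74)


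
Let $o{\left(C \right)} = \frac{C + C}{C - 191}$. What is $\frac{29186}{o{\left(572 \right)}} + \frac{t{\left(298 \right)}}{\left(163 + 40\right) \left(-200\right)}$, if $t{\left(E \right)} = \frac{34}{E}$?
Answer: $\frac{8408564670119}{865064200} \approx 9720.2$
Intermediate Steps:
$o{\left(C \right)} = \frac{2 C}{-191 + C}$
$\frac{29186}{o{\left(572 \right)}} + \frac{t{\left(298 \right)}}{\left(163 + 40\right) \left(-200\right)} = \frac{29186}{2 \cdot 572 \frac{1}{-191 + 572}} + \frac{34 \cdot \frac{1}{298}}{\left(163 + 40\right) \left(-200\right)} = \frac{29186}{2 \cdot 572 \cdot \frac{1}{381}} + \frac{34 \cdot \frac{1}{298}}{203 \left(-200\right)} = \frac{29186}{2 \cdot 572 \cdot \frac{1}{381}} + \frac{17}{149 \left(-40600\right)} = \frac{29186}{\frac{1144}{381}} + \frac{17}{149} \left(- \frac{1}{40600}\right) = 29186 \cdot \frac{381}{1144} - \frac{17}{6049400} = \frac{5559933}{572} - \frac{17}{6049400} = \frac{8408564670119}{865064200}$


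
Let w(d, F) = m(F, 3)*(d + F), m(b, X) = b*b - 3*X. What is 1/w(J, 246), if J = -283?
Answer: -1/2238759 ≈ -4.4668e-7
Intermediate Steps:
m(b, X) = b² - 3*X
w(d, F) = (-9 + F²)*(F + d) (w(d, F) = (F² - 3*3)*(d + F) = (F² - 9)*(F + d) = (-9 + F²)*(F + d))
1/w(J, 246) = 1/((-9 + 246²)*(246 - 283)) = 1/((-9 + 60516)*(-37)) = 1/(60507*(-37)) = 1/(-2238759) = -1/2238759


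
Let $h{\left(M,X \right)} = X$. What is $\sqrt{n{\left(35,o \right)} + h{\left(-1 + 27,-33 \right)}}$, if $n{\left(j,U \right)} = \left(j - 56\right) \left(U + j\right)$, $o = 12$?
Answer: $2 i \sqrt{255} \approx 31.937 i$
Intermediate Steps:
$n{\left(j,U \right)} = \left(-56 + j\right) \left(U + j\right)$
$\sqrt{n{\left(35,o \right)} + h{\left(-1 + 27,-33 \right)}} = \sqrt{\left(35^{2} - 672 - 1960 + 12 \cdot 35\right) - 33} = \sqrt{\left(1225 - 672 - 1960 + 420\right) - 33} = \sqrt{-987 - 33} = \sqrt{-1020} = 2 i \sqrt{255}$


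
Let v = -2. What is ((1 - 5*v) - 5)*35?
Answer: 210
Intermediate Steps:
((1 - 5*v) - 5)*35 = ((1 - 5*(-2)) - 5)*35 = ((1 + 10) - 5)*35 = (11 - 5)*35 = 6*35 = 210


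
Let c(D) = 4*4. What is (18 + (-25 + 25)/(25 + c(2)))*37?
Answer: 666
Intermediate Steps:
c(D) = 16
(18 + (-25 + 25)/(25 + c(2)))*37 = (18 + (-25 + 25)/(25 + 16))*37 = (18 + 0/41)*37 = (18 + 0*(1/41))*37 = (18 + 0)*37 = 18*37 = 666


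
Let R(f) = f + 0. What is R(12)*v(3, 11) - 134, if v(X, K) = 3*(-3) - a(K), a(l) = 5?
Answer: -302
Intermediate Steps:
v(X, K) = -14 (v(X, K) = 3*(-3) - 1*5 = -9 - 5 = -14)
R(f) = f
R(12)*v(3, 11) - 134 = 12*(-14) - 134 = -168 - 134 = -302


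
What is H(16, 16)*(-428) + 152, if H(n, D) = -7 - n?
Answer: 9996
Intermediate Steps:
H(16, 16)*(-428) + 152 = (-7 - 1*16)*(-428) + 152 = (-7 - 16)*(-428) + 152 = -23*(-428) + 152 = 9844 + 152 = 9996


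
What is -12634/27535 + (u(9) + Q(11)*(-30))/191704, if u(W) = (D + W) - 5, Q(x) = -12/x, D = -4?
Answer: -3328994887/7258033255 ≈ -0.45866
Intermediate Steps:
u(W) = -9 + W (u(W) = (-4 + W) - 5 = -9 + W)
-12634/27535 + (u(9) + Q(11)*(-30))/191704 = -12634/27535 + ((-9 + 9) - 12/11*(-30))/191704 = -12634*1/27535 + (0 - 12*1/11*(-30))*(1/191704) = -12634/27535 + (0 - 12/11*(-30))*(1/191704) = -12634/27535 + (0 + 360/11)*(1/191704) = -12634/27535 + (360/11)*(1/191704) = -12634/27535 + 45/263593 = -3328994887/7258033255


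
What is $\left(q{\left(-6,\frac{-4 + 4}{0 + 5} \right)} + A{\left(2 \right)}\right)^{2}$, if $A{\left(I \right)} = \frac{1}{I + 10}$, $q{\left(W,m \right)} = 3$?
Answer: $\frac{1369}{144} \approx 9.5069$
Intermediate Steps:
$A{\left(I \right)} = \frac{1}{10 + I}$
$\left(q{\left(-6,\frac{-4 + 4}{0 + 5} \right)} + A{\left(2 \right)}\right)^{2} = \left(3 + \frac{1}{10 + 2}\right)^{2} = \left(3 + \frac{1}{12}\right)^{2} = \left(\frac{37}{12}\right)^{2} = \frac{1369}{144}$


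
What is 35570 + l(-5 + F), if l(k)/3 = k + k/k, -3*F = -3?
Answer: 35561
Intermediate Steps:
F = 1 (F = -⅓*(-3) = 1)
l(k) = 3 + 3*k (l(k) = 3*(k + k/k) = 3*(k + 1) = 3*(1 + k) = 3 + 3*k)
35570 + l(-5 + F) = 35570 + (3 + 3*(-5 + 1)) = 35570 + (3 + 3*(-4)) = 35570 + (3 - 12) = 35570 - 9 = 35561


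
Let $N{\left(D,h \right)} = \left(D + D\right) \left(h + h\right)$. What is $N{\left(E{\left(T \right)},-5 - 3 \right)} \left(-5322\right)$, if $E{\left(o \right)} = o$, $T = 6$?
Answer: $1021824$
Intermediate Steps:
$N{\left(D,h \right)} = 4 D h$ ($N{\left(D,h \right)} = 2 D 2 h = 4 D h$)
$N{\left(E{\left(T \right)},-5 - 3 \right)} \left(-5322\right) = 4 \cdot 6 \left(-5 - 3\right) \left(-5322\right) = 4 \cdot 6 \left(-8\right) \left(-5322\right) = \left(-192\right) \left(-5322\right) = 1021824$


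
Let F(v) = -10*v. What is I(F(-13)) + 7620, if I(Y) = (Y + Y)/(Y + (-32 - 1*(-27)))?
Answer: 190552/25 ≈ 7622.1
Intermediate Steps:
I(Y) = 2*Y/(-5 + Y) (I(Y) = (2*Y)/(Y + (-32 + 27)) = (2*Y)/(Y - 5) = (2*Y)/(-5 + Y) = 2*Y/(-5 + Y))
I(F(-13)) + 7620 = 2*(-10*(-13))/(-5 - 10*(-13)) + 7620 = 2*130/(-5 + 130) + 7620 = 2*130/125 + 7620 = 2*130*(1/125) + 7620 = 52/25 + 7620 = 190552/25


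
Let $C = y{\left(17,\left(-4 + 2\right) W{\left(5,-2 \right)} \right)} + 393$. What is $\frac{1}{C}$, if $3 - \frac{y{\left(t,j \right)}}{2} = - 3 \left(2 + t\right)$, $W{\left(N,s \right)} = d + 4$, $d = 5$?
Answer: $\frac{1}{513} \approx 0.0019493$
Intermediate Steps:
$W{\left(N,s \right)} = 9$ ($W{\left(N,s \right)} = 5 + 4 = 9$)
$y{\left(t,j \right)} = 18 + 6 t$ ($y{\left(t,j \right)} = 6 - 2 \left(- 3 \left(2 + t\right)\right) = 6 - 2 \left(-6 - 3 t\right) = 6 + \left(12 + 6 t\right) = 18 + 6 t$)
$C = 513$ ($C = \left(18 + 6 \cdot 17\right) + 393 = \left(18 + 102\right) + 393 = 120 + 393 = 513$)
$\frac{1}{C} = \frac{1}{513}$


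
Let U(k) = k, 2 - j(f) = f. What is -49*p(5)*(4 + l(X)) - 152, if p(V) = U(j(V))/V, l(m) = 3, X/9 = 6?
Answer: 269/5 ≈ 53.800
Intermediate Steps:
X = 54 (X = 9*6 = 54)
j(f) = 2 - f
p(V) = (2 - V)/V
-49*p(5)*(4 + l(X)) - 152 = -49*(2 - 1*5)/5*(4 + 3) - 152 = -49*(2 - 5)/5*7 - 152 = -49*(⅕)*(-3)*7 - 152 = -(-147)*7/5 - 152 = -49*(-21/5) - 152 = 1029/5 - 152 = 269/5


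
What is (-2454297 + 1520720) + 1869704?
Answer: 936127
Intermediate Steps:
(-2454297 + 1520720) + 1869704 = -933577 + 1869704 = 936127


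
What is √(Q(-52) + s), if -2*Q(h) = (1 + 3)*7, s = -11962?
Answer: 2*I*√2994 ≈ 109.43*I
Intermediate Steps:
Q(h) = -14 (Q(h) = -(1 + 3)*7/2 = -2*7 = -½*28 = -14)
√(Q(-52) + s) = √(-14 - 11962) = √(-11976) = 2*I*√2994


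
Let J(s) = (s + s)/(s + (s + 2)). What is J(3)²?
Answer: 9/16 ≈ 0.56250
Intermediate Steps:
J(s) = 2*s/(2 + 2*s) (J(s) = (2*s)/(s + (2 + s)) = (2*s)/(2 + 2*s) = 2*s/(2 + 2*s))
J(3)² = (3/(1 + 3))² = (3/4)² = (3*(¼))² = (¾)² = 9/16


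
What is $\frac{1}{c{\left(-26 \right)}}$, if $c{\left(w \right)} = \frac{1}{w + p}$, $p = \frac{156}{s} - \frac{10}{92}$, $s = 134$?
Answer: $- \frac{76879}{3082} \approx -24.945$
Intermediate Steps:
$p = \frac{3253}{3082}$ ($p = \frac{156}{134} - \frac{10}{92} = 156 \cdot \frac{1}{134} - \frac{5}{46} = \frac{78}{67} - \frac{5}{46} = \frac{3253}{3082} \approx 1.0555$)
$c{\left(w \right)} = \frac{1}{\frac{3253}{3082} + w}$ ($c{\left(w \right)} = \frac{1}{w + \frac{3253}{3082}} = \frac{1}{\frac{3253}{3082} + w}$)
$\frac{1}{c{\left(-26 \right)}} = \frac{1}{3082 \frac{1}{3253 + 3082 \left(-26\right)}} = \frac{1}{3082 \frac{1}{3253 - 80132}} = \frac{1}{3082 \frac{1}{-76879}} = \frac{1}{3082 \left(- \frac{1}{76879}\right)} = \frac{1}{- \frac{3082}{76879}} = - \frac{76879}{3082}$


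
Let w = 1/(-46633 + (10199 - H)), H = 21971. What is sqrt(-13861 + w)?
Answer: I*sqrt(47281867388930)/58405 ≈ 117.73*I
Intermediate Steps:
w = -1/58405 (w = 1/(-46633 + (10199 - 1*21971)) = 1/(-46633 + (10199 - 21971)) = 1/(-46633 - 11772) = 1/(-58405) = -1/58405 ≈ -1.7122e-5)
sqrt(-13861 + w) = sqrt(-13861 - 1/58405) = sqrt(-809551706/58405) = I*sqrt(47281867388930)/58405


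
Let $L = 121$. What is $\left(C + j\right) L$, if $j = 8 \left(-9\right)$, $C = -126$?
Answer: $-23958$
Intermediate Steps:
$j = -72$
$\left(C + j\right) L = \left(-126 - 72\right) 121 = \left(-198\right) 121 = -23958$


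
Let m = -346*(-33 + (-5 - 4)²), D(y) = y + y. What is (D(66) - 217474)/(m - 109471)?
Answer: 217342/126079 ≈ 1.7239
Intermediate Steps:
D(y) = 2*y
m = -16608 (m = -346*(-33 + (-9)²) = -346*(-33 + 81) = -346*48 = -16608)
(D(66) - 217474)/(m - 109471) = (2*66 - 217474)/(-16608 - 109471) = (132 - 217474)/(-126079) = -217342*(-1/126079) = 217342/126079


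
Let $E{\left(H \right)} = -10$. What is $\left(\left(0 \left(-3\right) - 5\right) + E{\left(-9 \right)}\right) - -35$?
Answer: $20$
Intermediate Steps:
$\left(\left(0 \left(-3\right) - 5\right) + E{\left(-9 \right)}\right) - -35 = \left(\left(0 \left(-3\right) - 5\right) - 10\right) - -35 = \left(\left(0 - 5\right) - 10\right) + 35 = \left(-5 - 10\right) + 35 = -15 + 35 = 20$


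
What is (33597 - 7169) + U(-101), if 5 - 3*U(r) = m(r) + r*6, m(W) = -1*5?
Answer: 79900/3 ≈ 26633.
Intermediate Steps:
m(W) = -5
U(r) = 10/3 - 2*r (U(r) = 5/3 - (-5 + r*6)/3 = 5/3 - (-5 + 6*r)/3 = 5/3 + (5/3 - 2*r) = 10/3 - 2*r)
(33597 - 7169) + U(-101) = (33597 - 7169) + (10/3 - 2*(-101)) = 26428 + (10/3 + 202) = 26428 + 616/3 = 79900/3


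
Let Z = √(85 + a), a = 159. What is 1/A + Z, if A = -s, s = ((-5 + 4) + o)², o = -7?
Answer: -1/64 + 2*√61 ≈ 15.605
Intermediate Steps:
s = 64 (s = ((-5 + 4) - 7)² = (-1 - 7)² = (-8)² = 64)
Z = 2*√61 (Z = √(85 + 159) = √244 = 2*√61 ≈ 15.620)
A = -64 (A = -1*64 = -64)
1/A + Z = 1/(-64) + 2*√61 = -1/64 + 2*√61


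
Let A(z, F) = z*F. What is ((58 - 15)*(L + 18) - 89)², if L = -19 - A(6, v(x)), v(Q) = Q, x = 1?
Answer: 152100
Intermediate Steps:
A(z, F) = F*z
L = -25 (L = -19 - 6 = -25)
((58 - 15)*(L + 18) - 89)² = ((58 - 15)*(-25 + 18) - 89)² = (43*(-7) - 89)² = (-301 - 89)² = (-390)² = 152100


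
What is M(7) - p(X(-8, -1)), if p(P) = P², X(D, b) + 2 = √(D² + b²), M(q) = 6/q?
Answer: -477/7 + 4*√65 ≈ -35.894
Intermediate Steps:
X(D, b) = -2 + √(D² + b²)
M(7) - p(X(-8, -1)) = 6/7 - (-2 + √((-8)² + (-1)²))² = 6*(⅐) - (-2 + √(64 + 1))² = 6/7 - (-2 + √65)²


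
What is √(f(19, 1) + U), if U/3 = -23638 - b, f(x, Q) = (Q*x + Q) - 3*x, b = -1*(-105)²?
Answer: 2*I*√9469 ≈ 194.62*I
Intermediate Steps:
b = -11025 (b = -1*11025 = -11025)
f(x, Q) = Q - 3*x + Q*x (f(x, Q) = (Q + Q*x) - 3*x = Q - 3*x + Q*x)
U = -37839 (U = 3*(-23638 - 1*(-11025)) = 3*(-23638 + 11025) = 3*(-12613) = -37839)
√(f(19, 1) + U) = √((1 - 3*19 + 1*19) - 37839) = √((1 - 57 + 19) - 37839) = √(-37 - 37839) = √(-37876) = 2*I*√9469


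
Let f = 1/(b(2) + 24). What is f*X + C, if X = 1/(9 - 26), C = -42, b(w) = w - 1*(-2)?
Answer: -19993/476 ≈ -42.002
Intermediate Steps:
b(w) = 2 + w (b(w) = w + 2 = 2 + w)
X = -1/17 (X = 1/(-17) = -1/17 ≈ -0.058824)
f = 1/28 (f = 1/((2 + 2) + 24) = 1/(4 + 24) = 1/28 ≈ 0.035714)
f*X + C = (1/28)*(-1/17) - 42 = -1/476 - 42 = -19993/476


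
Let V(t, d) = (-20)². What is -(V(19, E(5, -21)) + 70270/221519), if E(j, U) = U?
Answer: -88677870/221519 ≈ -400.32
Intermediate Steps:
V(t, d) = 400
-(V(19, E(5, -21)) + 70270/221519) = -(400 + 70270/221519) = -1*88677870/221519 = -88677870/221519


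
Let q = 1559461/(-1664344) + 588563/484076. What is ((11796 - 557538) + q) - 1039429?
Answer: -319280721940303997/201417246536 ≈ -1.5852e+6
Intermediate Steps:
q = 56168413659/201417246536 (q = 1559461*(-1/1664344) + 588563*(1/484076) = -1559461/1664344 + 588563/484076 = 56168413659/201417246536 ≈ 0.27887)
((11796 - 557538) + q) - 1039429 = ((11796 - 557538) + 56168413659/201417246536) - 1039429 = (-545742 + 56168413659/201417246536) - 1039429 = -109921794790636053/201417246536 - 1039429 = -319280721940303997/201417246536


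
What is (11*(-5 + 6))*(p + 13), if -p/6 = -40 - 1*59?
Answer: 6677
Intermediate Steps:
p = 594 (p = -6*(-40 - 1*59) = -6*(-40 - 59) = -6*(-99) = 594)
(11*(-5 + 6))*(p + 13) = (11*(-5 + 6))*(594 + 13) = (11*1)*607 = 11*607 = 6677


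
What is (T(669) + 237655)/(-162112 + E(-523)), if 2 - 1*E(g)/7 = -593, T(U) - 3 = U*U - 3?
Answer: -36064/8313 ≈ -4.3383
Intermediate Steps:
T(U) = U**2 (T(U) = 3 + (U*U - 3) = 3 + (U**2 - 3) = 3 + (-3 + U**2) = U**2)
E(g) = 4165 (E(g) = 14 - 7*(-593) = 14 + 4151 = 4165)
(T(669) + 237655)/(-162112 + E(-523)) = (669**2 + 237655)/(-162112 + 4165) = (447561 + 237655)/(-157947) = 685216*(-1/157947) = -36064/8313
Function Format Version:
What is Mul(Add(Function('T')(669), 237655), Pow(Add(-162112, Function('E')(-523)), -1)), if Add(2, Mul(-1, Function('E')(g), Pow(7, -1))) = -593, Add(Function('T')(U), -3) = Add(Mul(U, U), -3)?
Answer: Rational(-36064, 8313) ≈ -4.3383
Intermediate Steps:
Function('T')(U) = Pow(U, 2) (Function('T')(U) = Add(3, Add(Mul(U, U), -3)) = Add(3, Add(Pow(U, 2), -3)) = Add(3, Add(-3, Pow(U, 2))) = Pow(U, 2))
Function('E')(g) = 4165 (Function('E')(g) = Add(14, Mul(-7, -593)) = Add(14, 4151) = 4165)
Mul(Add(Function('T')(669), 237655), Pow(Add(-162112, Function('E')(-523)), -1)) = Mul(Add(Pow(669, 2), 237655), Pow(Add(-162112, 4165), -1)) = Mul(Add(447561, 237655), Pow(-157947, -1)) = Mul(685216, Rational(-1, 157947)) = Rational(-36064, 8313)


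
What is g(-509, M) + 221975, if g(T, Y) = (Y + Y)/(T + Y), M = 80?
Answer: 95227115/429 ≈ 2.2197e+5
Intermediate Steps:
g(T, Y) = 2*Y/(T + Y) (g(T, Y) = (2*Y)/(T + Y) = 2*Y/(T + Y))
g(-509, M) + 221975 = 2*80/(-509 + 80) + 221975 = 2*80/(-429) + 221975 = 2*80*(-1/429) + 221975 = -160/429 + 221975 = 95227115/429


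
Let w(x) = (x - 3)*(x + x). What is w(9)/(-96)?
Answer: -9/8 ≈ -1.1250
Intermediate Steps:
w(x) = 2*x*(-3 + x) (w(x) = (-3 + x)*(2*x) = 2*x*(-3 + x))
w(9)/(-96) = (2*9*(-3 + 9))/(-96) = (2*9*6)*(-1/96) = 108*(-1/96) = -9/8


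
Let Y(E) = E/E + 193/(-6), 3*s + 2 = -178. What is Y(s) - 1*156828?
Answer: -941155/6 ≈ -1.5686e+5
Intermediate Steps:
s = -60 (s = -⅔ + (⅓)*(-178) = -⅔ - 178/3 = -60)
Y(E) = -187/6 (Y(E) = 1 + 193*(-⅙) = 1 - 193/6 = -187/6)
Y(s) - 1*156828 = -187/6 - 1*156828 = -187/6 - 156828 = -941155/6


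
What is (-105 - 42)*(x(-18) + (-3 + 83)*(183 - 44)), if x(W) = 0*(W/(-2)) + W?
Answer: -1631994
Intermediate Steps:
x(W) = W (x(W) = 0*(W*(-1/2)) + W = 0*(-W/2) + W = 0 + W = W)
(-105 - 42)*(x(-18) + (-3 + 83)*(183 - 44)) = (-105 - 42)*(-18 + (-3 + 83)*(183 - 44)) = -147*(-18 + 80*139) = -147*(-18 + 11120) = -147*11102 = -1631994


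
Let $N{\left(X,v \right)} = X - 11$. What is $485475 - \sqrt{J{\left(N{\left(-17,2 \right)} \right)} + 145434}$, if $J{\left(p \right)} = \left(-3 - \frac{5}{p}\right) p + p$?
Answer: $485475 - 3 \sqrt{16165} \approx 4.8509 \cdot 10^{5}$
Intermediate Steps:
$N{\left(X,v \right)} = -11 + X$
$J{\left(p \right)} = p + p \left(-3 - \frac{5}{p}\right)$ ($J{\left(p \right)} = \left(-3 - \frac{5}{p}\right) p + p = p \left(-3 - \frac{5}{p}\right) + p = p + p \left(-3 - \frac{5}{p}\right)$)
$485475 - \sqrt{J{\left(N{\left(-17,2 \right)} \right)} + 145434} = 485475 - \sqrt{\left(-5 - 2 \left(-11 - 17\right)\right) + 145434} = 485475 - \sqrt{\left(-5 - -56\right) + 145434} = 485475 - \sqrt{\left(-5 + 56\right) + 145434} = 485475 - \sqrt{51 + 145434} = 485475 - \sqrt{145485} = 485475 - 3 \sqrt{16165}$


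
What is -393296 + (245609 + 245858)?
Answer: 98171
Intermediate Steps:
-393296 + (245609 + 245858) = -393296 + 491467 = 98171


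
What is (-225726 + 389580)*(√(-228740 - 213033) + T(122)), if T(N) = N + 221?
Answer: 56201922 + 163854*I*√441773 ≈ 5.6202e+7 + 1.0891e+8*I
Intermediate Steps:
T(N) = 221 + N
(-225726 + 389580)*(√(-228740 - 213033) + T(122)) = (-225726 + 389580)*(√(-228740 - 213033) + (221 + 122)) = 163854*(√(-441773) + 343) = 163854*(I*√441773 + 343) = 163854*(343 + I*√441773) = 56201922 + 163854*I*√441773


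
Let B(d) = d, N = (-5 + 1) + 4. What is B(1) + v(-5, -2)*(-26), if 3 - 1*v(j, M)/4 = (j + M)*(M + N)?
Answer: 1145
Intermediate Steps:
N = 0 (N = -4 + 4 = 0)
v(j, M) = 12 - 4*M*(M + j) (v(j, M) = 12 - 4*(j + M)*(M + 0) = 12 - 4*(M + j)*M = 12 - 4*M*(M + j))
B(1) + v(-5, -2)*(-26) = 1 + (12 - 4*(-2)**2 - 4*(-2)*(-5))*(-26) = 1 + (12 - 4*4 - 40)*(-26) = 1 + (12 - 16 - 40)*(-26) = 1 - 44*(-26) = 1 + 1144 = 1145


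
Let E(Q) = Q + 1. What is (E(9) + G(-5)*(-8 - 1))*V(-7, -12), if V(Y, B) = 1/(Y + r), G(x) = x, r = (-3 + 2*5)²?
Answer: 55/42 ≈ 1.3095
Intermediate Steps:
E(Q) = 1 + Q
r = 49 (r = (-3 + 10)² = 7² = 49)
V(Y, B) = 1/(49 + Y) (V(Y, B) = 1/(Y + 49) = 1/(49 + Y))
(E(9) + G(-5)*(-8 - 1))*V(-7, -12) = ((1 + 9) - 5*(-8 - 1))/(49 - 7) = (10 - 5*(-9))/42 = (10 + 45)*(1/42) = 55*(1/42) = 55/42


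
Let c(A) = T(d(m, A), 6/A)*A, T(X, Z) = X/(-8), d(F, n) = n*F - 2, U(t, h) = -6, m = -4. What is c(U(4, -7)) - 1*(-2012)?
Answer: 4057/2 ≈ 2028.5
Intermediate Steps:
d(F, n) = -2 + F*n (d(F, n) = F*n - 2 = -2 + F*n)
T(X, Z) = -X/8 (T(X, Z) = X*(-1/8) = -X/8)
c(A) = A*(1/4 + A/2) (c(A) = (-(-2 - 4*A)/8)*A = (1/4 + A/2)*A = A*(1/4 + A/2))
c(U(4, -7)) - 1*(-2012) = (1/4)*(-6)*(1 + 2*(-6)) - 1*(-2012) = (1/4)*(-6)*(1 - 12) + 2012 = (1/4)*(-6)*(-11) + 2012 = 33/2 + 2012 = 4057/2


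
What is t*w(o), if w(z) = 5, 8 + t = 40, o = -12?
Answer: 160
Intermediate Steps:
t = 32 (t = -8 + 40 = 32)
t*w(o) = 32*5 = 160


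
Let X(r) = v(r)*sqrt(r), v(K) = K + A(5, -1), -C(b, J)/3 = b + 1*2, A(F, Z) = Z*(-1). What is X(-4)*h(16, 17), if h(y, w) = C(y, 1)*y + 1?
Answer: 5178*I ≈ 5178.0*I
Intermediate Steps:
A(F, Z) = -Z
C(b, J) = -6 - 3*b (C(b, J) = -3*(b + 1*2) = -3*(b + 2) = -3*(2 + b) = -6 - 3*b)
v(K) = 1 + K (v(K) = K - 1*(-1) = K + 1 = 1 + K)
h(y, w) = 1 + y*(-6 - 3*y) (h(y, w) = (-6 - 3*y)*y + 1 = y*(-6 - 3*y) + 1 = 1 + y*(-6 - 3*y))
X(r) = sqrt(r)*(1 + r) (X(r) = (1 + r)*sqrt(r) = sqrt(r)*(1 + r))
X(-4)*h(16, 17) = (sqrt(-4)*(1 - 4))*(1 - 3*16*(2 + 16)) = ((2*I)*(-3))*(1 - 3*16*18) = (-6*I)*(1 - 864) = -6*I*(-863) = 5178*I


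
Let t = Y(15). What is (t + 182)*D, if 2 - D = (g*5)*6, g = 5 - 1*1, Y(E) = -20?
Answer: -19116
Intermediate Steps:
t = -20
g = 4 (g = 5 - 1 = 4)
D = -118 (D = 2 - 4*5*6 = 2 - 20*6 = 2 - 1*120 = 2 - 120 = -118)
(t + 182)*D = (-20 + 182)*(-118) = 162*(-118) = -19116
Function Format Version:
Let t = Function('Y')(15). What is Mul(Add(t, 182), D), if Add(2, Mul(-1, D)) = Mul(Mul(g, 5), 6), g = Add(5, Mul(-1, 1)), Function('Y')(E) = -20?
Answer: -19116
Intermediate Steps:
t = -20
g = 4 (g = Add(5, -1) = 4)
D = -118 (D = Add(2, Mul(-1, Mul(Mul(4, 5), 6))) = Add(2, Mul(-1, Mul(20, 6))) = Add(2, Mul(-1, 120)) = Add(2, -120) = -118)
Mul(Add(t, 182), D) = Mul(Add(-20, 182), -118) = Mul(162, -118) = -19116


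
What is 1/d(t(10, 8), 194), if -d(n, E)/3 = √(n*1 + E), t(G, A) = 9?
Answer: -√203/609 ≈ -0.023395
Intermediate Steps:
d(n, E) = -3*√(E + n) (d(n, E) = -3*√(n*1 + E) = -3*√(n + E) = -3*√(E + n))
1/d(t(10, 8), 194) = 1/(-3*√(194 + 9)) = 1/(-3*√203) = -√203/609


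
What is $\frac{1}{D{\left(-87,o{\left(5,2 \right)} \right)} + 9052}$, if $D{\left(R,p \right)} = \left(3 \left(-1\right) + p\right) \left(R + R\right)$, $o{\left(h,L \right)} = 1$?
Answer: $\frac{1}{9400} \approx 0.00010638$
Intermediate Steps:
$D{\left(R,p \right)} = 2 R \left(-3 + p\right)$ ($D{\left(R,p \right)} = \left(-3 + p\right) 2 R = 2 R \left(-3 + p\right)$)
$\frac{1}{D{\left(-87,o{\left(5,2 \right)} \right)} + 9052} = \frac{1}{2 \left(-87\right) \left(-3 + 1\right) + 9052} = \frac{1}{2 \left(-87\right) \left(-2\right) + 9052} = \frac{1}{348 + 9052} = \frac{1}{9400}$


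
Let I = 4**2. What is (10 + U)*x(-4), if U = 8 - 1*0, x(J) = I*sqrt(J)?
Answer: 576*I ≈ 576.0*I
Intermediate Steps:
I = 16
x(J) = 16*sqrt(J)
U = 8 (U = 8 + 0 = 8)
(10 + U)*x(-4) = (10 + 8)*(16*sqrt(-4)) = 18*(16*(2*I)) = 18*(32*I) = 576*I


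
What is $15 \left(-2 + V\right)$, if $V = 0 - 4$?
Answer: $-90$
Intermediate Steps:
$V = -4$ ($V = 0 - 4 = -4$)
$15 \left(-2 + V\right) = 15 \left(-2 - 4\right) = 15 \left(-6\right) = -90$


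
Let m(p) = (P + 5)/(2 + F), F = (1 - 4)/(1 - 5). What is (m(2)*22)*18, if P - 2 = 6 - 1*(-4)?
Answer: 2448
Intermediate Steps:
F = 3/4 (F = -3/(-4) = -3*(-1/4) = 3/4 ≈ 0.75000)
P = 12 (P = 2 + (6 - 1*(-4)) = 2 + (6 + 4) = 2 + 10 = 12)
m(p) = 68/11 (m(p) = (12 + 5)/(2 + 3/4) = 17/(11/4) = 17*(4/11) = 68/11)
(m(2)*22)*18 = ((68/11)*22)*18 = 136*18 = 2448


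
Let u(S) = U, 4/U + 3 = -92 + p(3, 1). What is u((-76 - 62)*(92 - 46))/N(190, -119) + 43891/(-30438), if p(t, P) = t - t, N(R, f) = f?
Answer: -26108737/18110610 ≈ -1.4416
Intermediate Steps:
p(t, P) = 0
U = -4/95 (U = 4/(-3 + (-92 + 0)) = 4/(-3 - 92) = 4/(-95) = 4*(-1/95) = -4/95 ≈ -0.042105)
u(S) = -4/95
u((-76 - 62)*(92 - 46))/N(190, -119) + 43891/(-30438) = -4/95/(-119) + 43891/(-30438) = -4/95*(-1/119) + 43891*(-1/30438) = 4/11305 - 43891/30438 = -26108737/18110610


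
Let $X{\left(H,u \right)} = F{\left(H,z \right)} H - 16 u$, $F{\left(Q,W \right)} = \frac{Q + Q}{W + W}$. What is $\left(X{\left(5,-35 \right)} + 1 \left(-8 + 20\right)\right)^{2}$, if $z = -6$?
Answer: $\frac{11607649}{36} \approx 3.2243 \cdot 10^{5}$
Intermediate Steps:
$F{\left(Q,W \right)} = \frac{Q}{W}$ ($F{\left(Q,W \right)} = \frac{2 Q}{2 W} = 2 Q \frac{1}{2 W} = \frac{Q}{W}$)
$X{\left(H,u \right)} = - 16 u - \frac{H^{2}}{6}$ ($X{\left(H,u \right)} = \frac{H}{-6} H - 16 u = H \left(- \frac{1}{6}\right) H - 16 u = - \frac{H}{6} H - 16 u = - \frac{H^{2}}{6} - 16 u = - 16 u - \frac{H^{2}}{6}$)
$\left(X{\left(5,-35 \right)} + 1 \left(-8 + 20\right)\right)^{2} = \left(\left(\left(-16\right) \left(-35\right) - \frac{5^{2}}{6}\right) + 1 \left(-8 + 20\right)\right)^{2} = \left(\left(560 - \frac{25}{6}\right) + 1 \cdot 12\right)^{2} = \left(\left(560 - \frac{25}{6}\right) + 12\right)^{2} = \left(\frac{3335}{6} + 12\right)^{2} = \left(\frac{3407}{6}\right)^{2} = \frac{11607649}{36}$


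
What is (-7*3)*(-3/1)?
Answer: 63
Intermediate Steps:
(-7*3)*(-3/1) = -(-63) = -21*(-3) = 63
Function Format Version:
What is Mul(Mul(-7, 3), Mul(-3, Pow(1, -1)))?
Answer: 63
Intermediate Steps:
Mul(Mul(-7, 3), Mul(-3, Pow(1, -1))) = Mul(-21, Mul(-3, 1)) = Mul(-21, -3) = 63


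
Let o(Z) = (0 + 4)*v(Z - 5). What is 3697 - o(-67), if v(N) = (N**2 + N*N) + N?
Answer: -37487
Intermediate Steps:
v(N) = N + 2*N**2 (v(N) = (N**2 + N**2) + N = 2*N**2 + N = N + 2*N**2)
o(Z) = 4*(-9 + 2*Z)*(-5 + Z) (o(Z) = (0 + 4)*((Z - 5)*(1 + 2*(Z - 5))) = 4*((-5 + Z)*(1 + 2*(-5 + Z))) = 4*((-5 + Z)*(1 + (-10 + 2*Z))) = 4*((-5 + Z)*(-9 + 2*Z)) = 4*((-9 + 2*Z)*(-5 + Z)) = 4*(-9 + 2*Z)*(-5 + Z))
3697 - o(-67) = 3697 - 4*(-9 + 2*(-67))*(-5 - 67) = 3697 - 4*(-9 - 134)*(-72) = 3697 - 4*(-143)*(-72) = 3697 - 1*41184 = 3697 - 41184 = -37487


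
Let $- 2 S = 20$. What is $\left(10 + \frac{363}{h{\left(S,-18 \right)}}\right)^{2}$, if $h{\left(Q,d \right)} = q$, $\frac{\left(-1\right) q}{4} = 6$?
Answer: $\frac{1681}{64} \approx 26.266$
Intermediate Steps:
$S = -10$ ($S = \left(- \frac{1}{2}\right) 20 = -10$)
$q = -24$ ($q = \left(-4\right) 6 = -24$)
$h{\left(Q,d \right)} = -24$
$\left(10 + \frac{363}{h{\left(S,-18 \right)}}\right)^{2} = \left(10 + \frac{363}{-24}\right)^{2} = \left(10 + 363 \left(- \frac{1}{24}\right)\right)^{2} = \left(10 - \frac{121}{8}\right)^{2} = \left(- \frac{41}{8}\right)^{2} = \frac{1681}{64}$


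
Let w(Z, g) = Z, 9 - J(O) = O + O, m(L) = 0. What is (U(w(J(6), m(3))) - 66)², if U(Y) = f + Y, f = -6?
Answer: 5625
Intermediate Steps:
J(O) = 9 - 2*O (J(O) = 9 - (O + O) = 9 - 2*O)
U(Y) = -6 + Y
(U(w(J(6), m(3))) - 66)² = ((-6 + (9 - 2*6)) - 66)² = ((-6 + (9 - 12)) - 66)² = ((-6 - 3) - 66)² = (-9 - 66)² = (-75)² = 5625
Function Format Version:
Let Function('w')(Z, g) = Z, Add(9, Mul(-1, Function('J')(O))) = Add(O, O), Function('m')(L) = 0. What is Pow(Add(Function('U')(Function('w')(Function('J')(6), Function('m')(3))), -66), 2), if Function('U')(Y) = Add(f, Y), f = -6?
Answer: 5625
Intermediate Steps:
Function('J')(O) = Add(9, Mul(-2, O)) (Function('J')(O) = Add(9, Mul(-1, Add(O, O))) = Add(9, Mul(-1, Mul(2, O))) = Add(9, Mul(-2, O)))
Function('U')(Y) = Add(-6, Y)
Pow(Add(Function('U')(Function('w')(Function('J')(6), Function('m')(3))), -66), 2) = Pow(Add(Add(-6, Add(9, Mul(-2, 6))), -66), 2) = Pow(Add(Add(-6, Add(9, -12)), -66), 2) = Pow(Add(Add(-6, -3), -66), 2) = Pow(Add(-9, -66), 2) = Pow(-75, 2) = 5625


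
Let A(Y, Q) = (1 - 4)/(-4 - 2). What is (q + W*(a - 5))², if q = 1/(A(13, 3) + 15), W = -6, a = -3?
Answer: 2220100/961 ≈ 2310.2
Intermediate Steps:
A(Y, Q) = ½ (A(Y, Q) = -3/(-6) = -3*(-⅙) = ½)
q = 2/31 (q = 1/(½ + 15) = 1/(31/2) = 2/31 ≈ 0.064516)
(q + W*(a - 5))² = (2/31 - 6*(-3 - 5))² = (2/31 - 6*(-8))² = (2/31 + 48)² = (1490/31)² = 2220100/961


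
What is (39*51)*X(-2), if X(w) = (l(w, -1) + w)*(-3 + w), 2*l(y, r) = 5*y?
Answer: 69615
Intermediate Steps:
l(y, r) = 5*y/2 (l(y, r) = (5*y)/2 = 5*y/2)
X(w) = 7*w*(-3 + w)/2 (X(w) = (5*w/2 + w)*(-3 + w) = (7*w/2)*(-3 + w) = 7*w*(-3 + w)/2)
(39*51)*X(-2) = (39*51)*((7/2)*(-2)*(-3 - 2)) = 1989*((7/2)*(-2)*(-5)) = 1989*35 = 69615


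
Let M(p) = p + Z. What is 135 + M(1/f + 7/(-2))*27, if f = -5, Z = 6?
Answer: 1971/10 ≈ 197.10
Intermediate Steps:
M(p) = 6 + p (M(p) = p + 6 = 6 + p)
135 + M(1/f + 7/(-2))*27 = 135 + (6 + (1/(-5) + 7/(-2)))*27 = 135 + (6 + (1*(-⅕) + 7*(-½)))*27 = 135 + (6 + (-⅕ - 7/2))*27 = 135 + (6 - 37/10)*27 = 135 + (23/10)*27 = 135 + 621/10 = 1971/10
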